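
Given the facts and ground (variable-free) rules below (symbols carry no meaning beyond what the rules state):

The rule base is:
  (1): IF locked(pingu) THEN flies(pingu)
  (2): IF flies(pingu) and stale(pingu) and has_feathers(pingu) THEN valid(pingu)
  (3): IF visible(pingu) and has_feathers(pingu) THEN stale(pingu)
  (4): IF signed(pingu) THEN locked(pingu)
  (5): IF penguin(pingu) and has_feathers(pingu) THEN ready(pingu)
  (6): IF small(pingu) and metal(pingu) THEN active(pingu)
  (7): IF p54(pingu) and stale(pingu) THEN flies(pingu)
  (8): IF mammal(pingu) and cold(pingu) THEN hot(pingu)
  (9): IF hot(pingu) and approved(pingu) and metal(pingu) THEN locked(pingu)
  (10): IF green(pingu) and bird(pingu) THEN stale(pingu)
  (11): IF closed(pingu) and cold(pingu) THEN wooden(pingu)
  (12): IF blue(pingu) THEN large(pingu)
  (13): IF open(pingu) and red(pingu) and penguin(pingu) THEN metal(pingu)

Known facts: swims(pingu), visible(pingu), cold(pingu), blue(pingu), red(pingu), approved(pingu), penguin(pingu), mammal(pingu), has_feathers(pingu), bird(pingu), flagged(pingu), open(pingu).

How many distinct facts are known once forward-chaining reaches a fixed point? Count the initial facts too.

Round 1 — (3), (5), (8), (12), (13), derive stale(pingu), ready(pingu), hot(pingu), large(pingu), metal(pingu).
Round 2 — (9), derive locked(pingu).
Round 3 — (1), derive flies(pingu).
Round 4 — (2), derive valid(pingu).
Closure: {approved(pingu), bird(pingu), blue(pingu), cold(pingu), flagged(pingu), flies(pingu), has_feathers(pingu), hot(pingu), large(pingu), locked(pingu), mammal(pingu), metal(pingu), open(pingu), penguin(pingu), ready(pingu), red(pingu), stale(pingu), swims(pingu), valid(pingu), visible(pingu)} — 20 facts.

20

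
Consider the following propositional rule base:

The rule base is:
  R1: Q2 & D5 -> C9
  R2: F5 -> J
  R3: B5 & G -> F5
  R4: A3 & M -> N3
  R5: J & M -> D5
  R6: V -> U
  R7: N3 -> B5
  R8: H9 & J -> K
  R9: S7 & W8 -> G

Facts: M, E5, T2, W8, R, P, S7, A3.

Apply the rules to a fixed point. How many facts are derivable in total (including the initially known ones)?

Round 1 fires R4, R9, giving N3, G.
Round 2 fires R7, giving B5.
Round 3 fires R3, giving F5.
Round 4 fires R2, giving J.
Round 5 fires R5, giving D5.
Closure: {A3, B5, D5, E5, F5, G, J, M, N3, P, R, S7, T2, W8} — 14 facts.

14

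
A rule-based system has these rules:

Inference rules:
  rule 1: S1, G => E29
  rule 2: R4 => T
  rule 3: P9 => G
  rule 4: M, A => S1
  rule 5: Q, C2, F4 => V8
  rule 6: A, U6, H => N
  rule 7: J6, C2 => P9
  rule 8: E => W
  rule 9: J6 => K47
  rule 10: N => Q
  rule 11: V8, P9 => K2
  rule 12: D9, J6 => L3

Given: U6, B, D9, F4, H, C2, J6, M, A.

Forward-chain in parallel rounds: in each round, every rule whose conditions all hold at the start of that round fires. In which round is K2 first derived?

Round 1: rule 4 [M, A => S1]; rule 6 [A, U6, H => N]; rule 7 [J6, C2 => P9]; rule 9 [J6 => K47]; rule 12 [D9, J6 => L3]. New: S1, N, P9, K47, L3.
Round 2: rule 3 [P9 => G]; rule 10 [N => Q]. New: G, Q.
Round 3: rule 1 [S1, G => E29]; rule 5 [Q, C2, F4 => V8]. New: E29, V8.
Round 4: rule 11 [V8, P9 => K2]. New: K2.
K2 first appears in round 4.

4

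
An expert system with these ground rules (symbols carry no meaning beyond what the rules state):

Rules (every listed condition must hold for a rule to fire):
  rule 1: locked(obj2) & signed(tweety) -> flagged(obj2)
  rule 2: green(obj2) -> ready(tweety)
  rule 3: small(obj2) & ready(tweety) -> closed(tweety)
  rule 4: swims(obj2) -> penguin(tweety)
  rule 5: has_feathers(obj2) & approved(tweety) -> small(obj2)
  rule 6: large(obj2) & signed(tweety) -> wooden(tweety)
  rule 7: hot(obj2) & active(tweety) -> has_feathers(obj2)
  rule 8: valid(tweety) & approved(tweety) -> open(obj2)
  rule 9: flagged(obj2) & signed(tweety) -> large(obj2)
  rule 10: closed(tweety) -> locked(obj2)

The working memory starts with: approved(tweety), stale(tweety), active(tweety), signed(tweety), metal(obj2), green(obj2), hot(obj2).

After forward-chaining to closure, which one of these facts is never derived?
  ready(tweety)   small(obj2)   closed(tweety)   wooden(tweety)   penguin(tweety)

Round 1 fires rule 2, rule 7, giving ready(tweety), has_feathers(obj2).
Round 2 fires rule 5, giving small(obj2).
Round 3 fires rule 3, giving closed(tweety).
Round 4 fires rule 10, giving locked(obj2).
Round 5 fires rule 1, giving flagged(obj2).
Round 6 fires rule 9, giving large(obj2).
Round 7 fires rule 6, giving wooden(tweety).
Derived: small(obj2) (round 2), ready(tweety) (round 1), wooden(tweety) (round 7), closed(tweety) (round 3). penguin(tweety) never appears in any round.

penguin(tweety)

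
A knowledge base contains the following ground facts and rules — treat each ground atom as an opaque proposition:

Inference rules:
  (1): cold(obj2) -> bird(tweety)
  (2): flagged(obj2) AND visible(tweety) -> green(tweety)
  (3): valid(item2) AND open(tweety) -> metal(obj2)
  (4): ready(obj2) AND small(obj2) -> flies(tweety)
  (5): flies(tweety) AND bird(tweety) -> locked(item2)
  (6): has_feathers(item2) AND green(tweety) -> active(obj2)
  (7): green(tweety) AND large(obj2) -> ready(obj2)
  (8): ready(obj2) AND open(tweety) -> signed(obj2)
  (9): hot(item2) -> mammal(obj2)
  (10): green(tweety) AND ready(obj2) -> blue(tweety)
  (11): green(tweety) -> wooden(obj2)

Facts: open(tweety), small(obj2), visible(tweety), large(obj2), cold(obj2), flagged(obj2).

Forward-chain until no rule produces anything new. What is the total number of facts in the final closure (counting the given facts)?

14

Round 1: (1) [cold(obj2) -> bird(tweety)]; (2) [flagged(obj2) AND visible(tweety) -> green(tweety)]. New: bird(tweety), green(tweety).
Round 2: (7) [green(tweety) AND large(obj2) -> ready(obj2)]; (11) [green(tweety) -> wooden(obj2)]. New: ready(obj2), wooden(obj2).
Round 3: (4) [ready(obj2) AND small(obj2) -> flies(tweety)]; (8) [ready(obj2) AND open(tweety) -> signed(obj2)]; (10) [green(tweety) AND ready(obj2) -> blue(tweety)]. New: flies(tweety), signed(obj2), blue(tweety).
Round 4: (5) [flies(tweety) AND bird(tweety) -> locked(item2)]. New: locked(item2).
Closure: {bird(tweety), blue(tweety), cold(obj2), flagged(obj2), flies(tweety), green(tweety), large(obj2), locked(item2), open(tweety), ready(obj2), signed(obj2), small(obj2), visible(tweety), wooden(obj2)} — 14 facts.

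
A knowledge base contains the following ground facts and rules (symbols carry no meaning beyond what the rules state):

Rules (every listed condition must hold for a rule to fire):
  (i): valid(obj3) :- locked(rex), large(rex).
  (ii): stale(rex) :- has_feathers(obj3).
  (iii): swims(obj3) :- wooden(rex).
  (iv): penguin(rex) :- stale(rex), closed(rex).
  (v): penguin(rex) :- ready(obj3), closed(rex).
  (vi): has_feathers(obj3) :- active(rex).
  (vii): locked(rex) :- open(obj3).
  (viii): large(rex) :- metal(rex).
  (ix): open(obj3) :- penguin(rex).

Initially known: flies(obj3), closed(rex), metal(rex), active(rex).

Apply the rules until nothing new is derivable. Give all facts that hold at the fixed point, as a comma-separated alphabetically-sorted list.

active(rex), closed(rex), flies(obj3), has_feathers(obj3), large(rex), locked(rex), metal(rex), open(obj3), penguin(rex), stale(rex), valid(obj3)

Round 1 — (vi), (viii), derive has_feathers(obj3), large(rex).
Round 2 — (ii), derive stale(rex).
Round 3 — (iv), derive penguin(rex).
Round 4 — (ix), derive open(obj3).
Round 5 — (vii), derive locked(rex).
Round 6 — (i), derive valid(obj3).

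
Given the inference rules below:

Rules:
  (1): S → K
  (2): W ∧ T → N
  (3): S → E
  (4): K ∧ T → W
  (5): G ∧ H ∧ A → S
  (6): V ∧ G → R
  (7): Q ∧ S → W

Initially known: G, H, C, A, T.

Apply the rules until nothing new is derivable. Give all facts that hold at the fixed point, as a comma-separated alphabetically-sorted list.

[1] (5) [G ∧ H ∧ A → S]. ⇒ new: S.
[2] (1) [S → K]; (3) [S → E]. ⇒ new: K, E.
[3] (4) [K ∧ T → W]. ⇒ new: W.
[4] (2) [W ∧ T → N]. ⇒ new: N.

A, C, E, G, H, K, N, S, T, W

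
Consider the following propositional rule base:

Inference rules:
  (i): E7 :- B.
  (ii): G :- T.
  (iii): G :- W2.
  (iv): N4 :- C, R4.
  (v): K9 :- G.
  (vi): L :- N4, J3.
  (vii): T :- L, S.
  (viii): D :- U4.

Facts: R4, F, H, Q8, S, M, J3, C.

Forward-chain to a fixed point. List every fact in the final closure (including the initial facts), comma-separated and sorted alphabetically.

Round 1: (iv) [N4 :- C, R4.]. Adds N4.
Round 2: (vi) [L :- N4, J3.]. Adds L.
Round 3: (vii) [T :- L, S.]. Adds T.
Round 4: (ii) [G :- T.]. Adds G.
Round 5: (v) [K9 :- G.]. Adds K9.

C, F, G, H, J3, K9, L, M, N4, Q8, R4, S, T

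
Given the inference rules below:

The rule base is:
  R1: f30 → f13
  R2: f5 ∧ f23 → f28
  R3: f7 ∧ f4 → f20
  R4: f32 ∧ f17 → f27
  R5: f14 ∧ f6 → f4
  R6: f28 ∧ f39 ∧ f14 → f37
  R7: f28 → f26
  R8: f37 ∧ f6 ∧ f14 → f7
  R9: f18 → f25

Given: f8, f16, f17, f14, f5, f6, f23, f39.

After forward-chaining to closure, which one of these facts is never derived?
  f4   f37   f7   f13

f13

Round 1 fires R2, R5, giving f28, f4.
Round 2 fires R6, R7, giving f37, f26.
Round 3 fires R8, giving f7.
Round 4 fires R3, giving f20.
Derived: f37 (round 2), f4 (round 1), f7 (round 3). f13 never appears in any round.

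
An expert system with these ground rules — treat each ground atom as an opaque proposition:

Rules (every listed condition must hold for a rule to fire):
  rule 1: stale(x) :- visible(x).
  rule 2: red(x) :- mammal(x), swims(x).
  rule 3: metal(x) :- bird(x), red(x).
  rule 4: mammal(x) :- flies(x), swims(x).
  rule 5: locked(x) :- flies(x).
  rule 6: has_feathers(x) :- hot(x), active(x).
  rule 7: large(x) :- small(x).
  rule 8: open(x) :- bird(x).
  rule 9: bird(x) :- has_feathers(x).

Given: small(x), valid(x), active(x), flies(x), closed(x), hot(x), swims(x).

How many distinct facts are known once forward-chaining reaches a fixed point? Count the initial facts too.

Round 1 fires rule 4, rule 5, rule 6, rule 7, giving mammal(x), locked(x), has_feathers(x), large(x).
Round 2 fires rule 2, rule 9, giving red(x), bird(x).
Round 3 fires rule 3, rule 8, giving metal(x), open(x).
Closure: {active(x), bird(x), closed(x), flies(x), has_feathers(x), hot(x), large(x), locked(x), mammal(x), metal(x), open(x), red(x), small(x), swims(x), valid(x)} — 15 facts.

15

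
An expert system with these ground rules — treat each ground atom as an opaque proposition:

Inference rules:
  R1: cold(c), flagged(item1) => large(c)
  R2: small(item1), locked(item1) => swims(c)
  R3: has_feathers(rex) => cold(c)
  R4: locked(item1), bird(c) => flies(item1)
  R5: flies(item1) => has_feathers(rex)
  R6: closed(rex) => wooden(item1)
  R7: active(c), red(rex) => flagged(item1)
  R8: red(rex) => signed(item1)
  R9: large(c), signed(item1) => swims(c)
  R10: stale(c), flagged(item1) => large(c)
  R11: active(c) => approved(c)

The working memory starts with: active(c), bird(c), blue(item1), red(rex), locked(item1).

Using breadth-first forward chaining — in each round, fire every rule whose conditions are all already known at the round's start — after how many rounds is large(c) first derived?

Round 1 fires R4, R7, R8, R11, giving flies(item1), flagged(item1), signed(item1), approved(c).
Round 2 fires R5, giving has_feathers(rex).
Round 3 fires R3, giving cold(c).
Round 4 fires R1, giving large(c).
large(c) first appears in round 4.

4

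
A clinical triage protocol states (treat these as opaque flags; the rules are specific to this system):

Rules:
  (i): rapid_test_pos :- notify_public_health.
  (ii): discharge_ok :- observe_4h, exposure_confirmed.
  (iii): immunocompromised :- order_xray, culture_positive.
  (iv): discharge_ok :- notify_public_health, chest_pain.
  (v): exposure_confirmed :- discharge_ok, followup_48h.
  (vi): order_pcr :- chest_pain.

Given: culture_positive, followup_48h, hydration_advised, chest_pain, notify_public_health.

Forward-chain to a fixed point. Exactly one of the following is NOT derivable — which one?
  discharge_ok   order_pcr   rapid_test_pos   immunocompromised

Round 1 fires (i), (iv), (vi), giving rapid_test_pos, discharge_ok, order_pcr.
Round 2 fires (v), giving exposure_confirmed.
Derived: discharge_ok (round 1), order_pcr (round 1), rapid_test_pos (round 1). immunocompromised never appears in any round.

immunocompromised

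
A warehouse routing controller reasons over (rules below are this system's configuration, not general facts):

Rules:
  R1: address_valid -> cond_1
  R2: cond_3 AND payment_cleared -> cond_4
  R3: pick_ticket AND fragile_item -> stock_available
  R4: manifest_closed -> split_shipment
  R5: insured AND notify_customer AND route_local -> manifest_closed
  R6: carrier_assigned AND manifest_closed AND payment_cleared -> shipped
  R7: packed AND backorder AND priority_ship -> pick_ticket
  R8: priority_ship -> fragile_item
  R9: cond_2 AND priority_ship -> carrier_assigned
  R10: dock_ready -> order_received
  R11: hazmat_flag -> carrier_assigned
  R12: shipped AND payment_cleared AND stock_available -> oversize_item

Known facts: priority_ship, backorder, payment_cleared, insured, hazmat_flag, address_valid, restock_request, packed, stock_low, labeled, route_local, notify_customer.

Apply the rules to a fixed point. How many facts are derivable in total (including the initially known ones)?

Round 1: R1 [address_valid -> cond_1]; R5 [insured AND notify_customer AND route_local -> manifest_closed]; R7 [packed AND backorder AND priority_ship -> pick_ticket]; R8 [priority_ship -> fragile_item]; R11 [hazmat_flag -> carrier_assigned]. Adds cond_1, manifest_closed, pick_ticket, fragile_item, carrier_assigned.
Round 2: R3 [pick_ticket AND fragile_item -> stock_available]; R4 [manifest_closed -> split_shipment]; R6 [carrier_assigned AND manifest_closed AND payment_cleared -> shipped]. Adds stock_available, split_shipment, shipped.
Round 3: R12 [shipped AND payment_cleared AND stock_available -> oversize_item]. Adds oversize_item.
Closure: {address_valid, backorder, carrier_assigned, cond_1, fragile_item, hazmat_flag, insured, labeled, manifest_closed, notify_customer, oversize_item, packed, payment_cleared, pick_ticket, priority_ship, restock_request, route_local, shipped, split_shipment, stock_available, stock_low} — 21 facts.

21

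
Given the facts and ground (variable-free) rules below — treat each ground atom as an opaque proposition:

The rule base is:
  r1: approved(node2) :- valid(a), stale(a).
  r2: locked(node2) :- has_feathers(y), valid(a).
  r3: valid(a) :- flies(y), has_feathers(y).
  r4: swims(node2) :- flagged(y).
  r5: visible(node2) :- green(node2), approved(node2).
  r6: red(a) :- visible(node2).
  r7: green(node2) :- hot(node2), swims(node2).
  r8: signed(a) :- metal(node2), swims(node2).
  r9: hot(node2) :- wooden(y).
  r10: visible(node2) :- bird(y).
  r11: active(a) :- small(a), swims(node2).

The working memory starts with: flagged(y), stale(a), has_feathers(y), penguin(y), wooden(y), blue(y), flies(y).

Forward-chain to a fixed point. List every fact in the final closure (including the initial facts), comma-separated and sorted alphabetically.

approved(node2), blue(y), flagged(y), flies(y), green(node2), has_feathers(y), hot(node2), locked(node2), penguin(y), red(a), stale(a), swims(node2), valid(a), visible(node2), wooden(y)

Round 1: r3 [valid(a) :- flies(y), has_feathers(y).]; r4 [swims(node2) :- flagged(y).]; r9 [hot(node2) :- wooden(y).]. New: valid(a), swims(node2), hot(node2).
Round 2: r1 [approved(node2) :- valid(a), stale(a).]; r2 [locked(node2) :- has_feathers(y), valid(a).]; r7 [green(node2) :- hot(node2), swims(node2).]. New: approved(node2), locked(node2), green(node2).
Round 3: r5 [visible(node2) :- green(node2), approved(node2).]. New: visible(node2).
Round 4: r6 [red(a) :- visible(node2).]. New: red(a).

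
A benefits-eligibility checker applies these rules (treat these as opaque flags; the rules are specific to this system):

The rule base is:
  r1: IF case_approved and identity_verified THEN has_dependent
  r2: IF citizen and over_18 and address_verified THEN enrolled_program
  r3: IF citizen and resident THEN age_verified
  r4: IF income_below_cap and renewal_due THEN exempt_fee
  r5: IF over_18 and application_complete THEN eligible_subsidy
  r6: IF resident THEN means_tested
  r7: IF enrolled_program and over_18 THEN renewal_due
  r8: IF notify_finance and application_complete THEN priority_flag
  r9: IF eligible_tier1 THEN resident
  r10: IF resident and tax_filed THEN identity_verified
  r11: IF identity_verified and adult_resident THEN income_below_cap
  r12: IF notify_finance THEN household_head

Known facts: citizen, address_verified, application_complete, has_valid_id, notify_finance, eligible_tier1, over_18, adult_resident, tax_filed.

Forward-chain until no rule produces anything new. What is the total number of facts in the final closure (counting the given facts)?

[1] r2 [IF citizen and over_18 and address_verified THEN enrolled_program]; r5 [IF over_18 and application_complete THEN eligible_subsidy]; r8 [IF notify_finance and application_complete THEN priority_flag]; r9 [IF eligible_tier1 THEN resident]; r12 [IF notify_finance THEN household_head]. ⇒ new: enrolled_program, eligible_subsidy, priority_flag, resident, household_head.
[2] r3 [IF citizen and resident THEN age_verified]; r6 [IF resident THEN means_tested]; r7 [IF enrolled_program and over_18 THEN renewal_due]; r10 [IF resident and tax_filed THEN identity_verified]. ⇒ new: age_verified, means_tested, renewal_due, identity_verified.
[3] r11 [IF identity_verified and adult_resident THEN income_below_cap]. ⇒ new: income_below_cap.
[4] r4 [IF income_below_cap and renewal_due THEN exempt_fee]. ⇒ new: exempt_fee.
Closure: {address_verified, adult_resident, age_verified, application_complete, citizen, eligible_subsidy, eligible_tier1, enrolled_program, exempt_fee, has_valid_id, household_head, identity_verified, income_below_cap, means_tested, notify_finance, over_18, priority_flag, renewal_due, resident, tax_filed} — 20 facts.

20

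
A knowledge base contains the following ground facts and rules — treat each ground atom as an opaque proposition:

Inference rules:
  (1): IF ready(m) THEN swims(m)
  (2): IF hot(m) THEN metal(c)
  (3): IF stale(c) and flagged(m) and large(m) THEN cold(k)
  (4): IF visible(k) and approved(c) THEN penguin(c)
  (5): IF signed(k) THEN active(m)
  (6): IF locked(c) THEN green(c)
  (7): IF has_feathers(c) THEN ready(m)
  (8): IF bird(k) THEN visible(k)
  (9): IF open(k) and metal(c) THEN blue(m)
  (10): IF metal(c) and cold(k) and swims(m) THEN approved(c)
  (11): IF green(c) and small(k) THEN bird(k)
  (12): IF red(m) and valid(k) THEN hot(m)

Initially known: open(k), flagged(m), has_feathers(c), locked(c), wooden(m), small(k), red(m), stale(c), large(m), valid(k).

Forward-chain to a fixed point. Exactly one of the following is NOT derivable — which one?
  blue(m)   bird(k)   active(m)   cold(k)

Round 1 fires (3), (6), (7), (12), giving cold(k), green(c), ready(m), hot(m).
Round 2 fires (1), (2), (11), giving swims(m), metal(c), bird(k).
Round 3 fires (8), (9), (10), giving visible(k), blue(m), approved(c).
Round 4 fires (4), giving penguin(c).
Derived: blue(m) (round 3), bird(k) (round 2), cold(k) (round 1). active(m) never appears in any round.

active(m)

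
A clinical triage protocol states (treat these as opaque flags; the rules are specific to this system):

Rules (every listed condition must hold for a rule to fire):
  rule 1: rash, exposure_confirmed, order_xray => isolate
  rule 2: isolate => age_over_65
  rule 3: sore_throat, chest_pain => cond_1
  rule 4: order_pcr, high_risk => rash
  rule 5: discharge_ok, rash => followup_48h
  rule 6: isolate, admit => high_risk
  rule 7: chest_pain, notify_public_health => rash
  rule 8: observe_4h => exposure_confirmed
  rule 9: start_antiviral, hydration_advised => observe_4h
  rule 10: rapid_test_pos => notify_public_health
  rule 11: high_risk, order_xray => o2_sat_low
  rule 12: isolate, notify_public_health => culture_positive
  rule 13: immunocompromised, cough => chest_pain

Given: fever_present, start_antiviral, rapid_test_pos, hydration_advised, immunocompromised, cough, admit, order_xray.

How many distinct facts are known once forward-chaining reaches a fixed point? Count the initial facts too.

Round 1 — rule 9, rule 10, rule 13, derive observe_4h, notify_public_health, chest_pain.
Round 2 — rule 7, rule 8, derive rash, exposure_confirmed.
Round 3 — rule 1, derive isolate.
Round 4 — rule 2, rule 6, rule 12, derive age_over_65, high_risk, culture_positive.
Round 5 — rule 11, derive o2_sat_low.
Closure: {admit, age_over_65, chest_pain, cough, culture_positive, exposure_confirmed, fever_present, high_risk, hydration_advised, immunocompromised, isolate, notify_public_health, o2_sat_low, observe_4h, order_xray, rapid_test_pos, rash, start_antiviral} — 18 facts.

18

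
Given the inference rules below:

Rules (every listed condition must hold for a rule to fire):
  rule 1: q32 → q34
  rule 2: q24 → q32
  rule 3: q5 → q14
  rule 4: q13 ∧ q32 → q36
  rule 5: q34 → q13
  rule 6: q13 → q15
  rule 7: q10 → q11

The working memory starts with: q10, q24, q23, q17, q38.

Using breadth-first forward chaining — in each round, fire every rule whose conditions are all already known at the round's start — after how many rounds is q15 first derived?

Round 1: rule 2 [q24 → q32]; rule 7 [q10 → q11]. Adds q32, q11.
Round 2: rule 1 [q32 → q34]. Adds q34.
Round 3: rule 5 [q34 → q13]. Adds q13.
Round 4: rule 4 [q13 ∧ q32 → q36]; rule 6 [q13 → q15]. Adds q36, q15.
q15 first appears in round 4.

4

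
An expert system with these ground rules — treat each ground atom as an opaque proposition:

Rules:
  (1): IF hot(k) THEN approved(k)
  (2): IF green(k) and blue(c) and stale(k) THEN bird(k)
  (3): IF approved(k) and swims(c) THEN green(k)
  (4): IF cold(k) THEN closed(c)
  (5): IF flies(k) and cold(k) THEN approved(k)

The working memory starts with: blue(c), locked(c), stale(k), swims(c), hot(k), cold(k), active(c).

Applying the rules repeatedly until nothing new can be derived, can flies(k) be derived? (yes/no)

Round 1: (1) [IF hot(k) THEN approved(k)]; (4) [IF cold(k) THEN closed(c)]. Adds approved(k), closed(c).
Round 2: (3) [IF approved(k) and swims(c) THEN green(k)]. Adds green(k).
Round 3: (2) [IF green(k) and blue(c) and stale(k) THEN bird(k)]. Adds bird(k).
Fixed point reached. No rule has flies(k) as a consequent, and it is not given.

no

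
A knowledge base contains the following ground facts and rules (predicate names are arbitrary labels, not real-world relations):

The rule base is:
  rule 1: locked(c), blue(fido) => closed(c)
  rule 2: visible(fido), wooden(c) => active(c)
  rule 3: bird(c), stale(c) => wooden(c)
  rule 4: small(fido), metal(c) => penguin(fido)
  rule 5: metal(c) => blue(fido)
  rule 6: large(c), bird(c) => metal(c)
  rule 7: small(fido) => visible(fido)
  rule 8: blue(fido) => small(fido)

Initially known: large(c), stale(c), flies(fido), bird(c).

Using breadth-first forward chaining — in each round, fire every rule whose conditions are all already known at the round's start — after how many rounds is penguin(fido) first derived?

4

Round 1 fires rule 3, rule 6, giving wooden(c), metal(c).
Round 2 fires rule 5, giving blue(fido).
Round 3 fires rule 8, giving small(fido).
Round 4 fires rule 4, rule 7, giving penguin(fido), visible(fido).
penguin(fido) first appears in round 4.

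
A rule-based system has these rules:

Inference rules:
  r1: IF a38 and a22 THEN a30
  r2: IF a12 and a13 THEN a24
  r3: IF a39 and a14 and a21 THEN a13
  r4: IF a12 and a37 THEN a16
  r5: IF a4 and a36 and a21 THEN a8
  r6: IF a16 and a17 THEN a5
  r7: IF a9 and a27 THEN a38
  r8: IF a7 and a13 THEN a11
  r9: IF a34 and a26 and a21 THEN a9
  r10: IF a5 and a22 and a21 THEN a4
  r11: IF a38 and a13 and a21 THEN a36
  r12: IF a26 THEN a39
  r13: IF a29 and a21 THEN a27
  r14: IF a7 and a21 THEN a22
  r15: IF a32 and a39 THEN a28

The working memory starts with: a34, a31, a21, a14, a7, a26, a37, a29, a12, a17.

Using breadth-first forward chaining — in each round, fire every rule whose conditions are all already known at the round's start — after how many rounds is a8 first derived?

4

Round 1: r4 [IF a12 and a37 THEN a16]; r9 [IF a34 and a26 and a21 THEN a9]; r12 [IF a26 THEN a39]; r13 [IF a29 and a21 THEN a27]; r14 [IF a7 and a21 THEN a22]. Adds a16, a9, a39, a27, a22.
Round 2: r3 [IF a39 and a14 and a21 THEN a13]; r6 [IF a16 and a17 THEN a5]; r7 [IF a9 and a27 THEN a38]. Adds a13, a5, a38.
Round 3: r1 [IF a38 and a22 THEN a30]; r2 [IF a12 and a13 THEN a24]; r8 [IF a7 and a13 THEN a11]; r10 [IF a5 and a22 and a21 THEN a4]; r11 [IF a38 and a13 and a21 THEN a36]. Adds a30, a24, a11, a4, a36.
Round 4: r5 [IF a4 and a36 and a21 THEN a8]. Adds a8.
a8 first appears in round 4.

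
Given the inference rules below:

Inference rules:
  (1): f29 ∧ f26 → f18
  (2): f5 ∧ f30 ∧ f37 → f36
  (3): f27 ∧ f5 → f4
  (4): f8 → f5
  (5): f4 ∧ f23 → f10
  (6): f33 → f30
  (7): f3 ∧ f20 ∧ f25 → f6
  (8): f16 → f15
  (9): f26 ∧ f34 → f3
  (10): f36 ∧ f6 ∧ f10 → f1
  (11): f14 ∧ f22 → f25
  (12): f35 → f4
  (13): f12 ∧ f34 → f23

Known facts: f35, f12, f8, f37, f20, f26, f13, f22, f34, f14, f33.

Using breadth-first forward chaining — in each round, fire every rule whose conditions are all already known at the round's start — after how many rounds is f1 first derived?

Round 1: (4) [f8 → f5]; (6) [f33 → f30]; (9) [f26 ∧ f34 → f3]; (11) [f14 ∧ f22 → f25]; (12) [f35 → f4]; (13) [f12 ∧ f34 → f23]. New: f5, f30, f3, f25, f4, f23.
Round 2: (2) [f5 ∧ f30 ∧ f37 → f36]; (5) [f4 ∧ f23 → f10]; (7) [f3 ∧ f20 ∧ f25 → f6]. New: f36, f10, f6.
Round 3: (10) [f36 ∧ f6 ∧ f10 → f1]. New: f1.
f1 first appears in round 3.

3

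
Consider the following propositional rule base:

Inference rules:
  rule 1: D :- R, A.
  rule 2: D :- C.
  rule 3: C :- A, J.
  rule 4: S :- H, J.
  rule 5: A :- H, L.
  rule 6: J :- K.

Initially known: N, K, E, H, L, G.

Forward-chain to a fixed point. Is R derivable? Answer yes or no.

no

Round 1 — rule 5, rule 6, derive A, J.
Round 2 — rule 3, rule 4, derive C, S.
Round 3 — rule 2, derive D.
Fixed point reached. No rule has R as a consequent, and it is not given.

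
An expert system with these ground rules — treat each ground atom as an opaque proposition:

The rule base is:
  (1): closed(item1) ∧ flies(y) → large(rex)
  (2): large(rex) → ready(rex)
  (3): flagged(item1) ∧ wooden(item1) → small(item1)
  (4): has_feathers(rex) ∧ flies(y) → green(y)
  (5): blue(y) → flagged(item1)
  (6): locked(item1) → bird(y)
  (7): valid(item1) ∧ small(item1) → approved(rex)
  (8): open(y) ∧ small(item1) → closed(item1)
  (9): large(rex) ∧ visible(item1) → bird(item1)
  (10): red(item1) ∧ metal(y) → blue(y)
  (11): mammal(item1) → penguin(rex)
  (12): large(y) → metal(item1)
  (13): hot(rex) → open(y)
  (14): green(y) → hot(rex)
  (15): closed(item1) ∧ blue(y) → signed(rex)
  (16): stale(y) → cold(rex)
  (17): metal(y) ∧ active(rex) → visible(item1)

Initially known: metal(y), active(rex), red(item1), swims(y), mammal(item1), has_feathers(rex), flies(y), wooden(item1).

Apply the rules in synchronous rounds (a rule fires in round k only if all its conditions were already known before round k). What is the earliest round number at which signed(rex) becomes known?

5

Round 1: (4) [has_feathers(rex) ∧ flies(y) → green(y)]; (10) [red(item1) ∧ metal(y) → blue(y)]; (11) [mammal(item1) → penguin(rex)]; (17) [metal(y) ∧ active(rex) → visible(item1)]. Adds green(y), blue(y), penguin(rex), visible(item1).
Round 2: (5) [blue(y) → flagged(item1)]; (14) [green(y) → hot(rex)]. Adds flagged(item1), hot(rex).
Round 3: (3) [flagged(item1) ∧ wooden(item1) → small(item1)]; (13) [hot(rex) → open(y)]. Adds small(item1), open(y).
Round 4: (8) [open(y) ∧ small(item1) → closed(item1)]. Adds closed(item1).
Round 5: (1) [closed(item1) ∧ flies(y) → large(rex)]; (15) [closed(item1) ∧ blue(y) → signed(rex)]. Adds large(rex), signed(rex).
signed(rex) first appears in round 5.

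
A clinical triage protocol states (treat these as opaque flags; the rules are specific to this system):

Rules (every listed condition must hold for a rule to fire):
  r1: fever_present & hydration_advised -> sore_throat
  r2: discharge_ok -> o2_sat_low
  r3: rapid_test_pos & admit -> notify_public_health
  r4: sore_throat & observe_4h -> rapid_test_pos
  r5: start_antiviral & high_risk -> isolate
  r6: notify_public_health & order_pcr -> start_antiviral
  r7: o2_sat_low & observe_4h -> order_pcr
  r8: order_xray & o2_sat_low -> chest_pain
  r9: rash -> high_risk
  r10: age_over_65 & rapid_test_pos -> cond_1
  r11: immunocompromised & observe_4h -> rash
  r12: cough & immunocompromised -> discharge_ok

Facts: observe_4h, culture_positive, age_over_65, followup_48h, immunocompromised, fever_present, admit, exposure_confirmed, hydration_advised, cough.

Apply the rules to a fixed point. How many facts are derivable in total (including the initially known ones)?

21

Round 1: r1 [fever_present & hydration_advised -> sore_throat]; r11 [immunocompromised & observe_4h -> rash]; r12 [cough & immunocompromised -> discharge_ok]. Adds sore_throat, rash, discharge_ok.
Round 2: r2 [discharge_ok -> o2_sat_low]; r4 [sore_throat & observe_4h -> rapid_test_pos]; r9 [rash -> high_risk]. Adds o2_sat_low, rapid_test_pos, high_risk.
Round 3: r3 [rapid_test_pos & admit -> notify_public_health]; r7 [o2_sat_low & observe_4h -> order_pcr]; r10 [age_over_65 & rapid_test_pos -> cond_1]. Adds notify_public_health, order_pcr, cond_1.
Round 4: r6 [notify_public_health & order_pcr -> start_antiviral]. Adds start_antiviral.
Round 5: r5 [start_antiviral & high_risk -> isolate]. Adds isolate.
Closure: {admit, age_over_65, cond_1, cough, culture_positive, discharge_ok, exposure_confirmed, fever_present, followup_48h, high_risk, hydration_advised, immunocompromised, isolate, notify_public_health, o2_sat_low, observe_4h, order_pcr, rapid_test_pos, rash, sore_throat, start_antiviral} — 21 facts.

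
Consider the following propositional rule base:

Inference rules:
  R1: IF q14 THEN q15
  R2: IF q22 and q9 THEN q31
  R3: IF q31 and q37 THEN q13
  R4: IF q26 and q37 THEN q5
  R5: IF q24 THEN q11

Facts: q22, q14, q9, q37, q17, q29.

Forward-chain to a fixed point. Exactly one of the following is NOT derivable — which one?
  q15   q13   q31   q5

q5

Round 1 fires R1, R2, giving q15, q31.
Round 2 fires R3, giving q13.
Derived: q15 (round 1), q13 (round 2), q31 (round 1). q5 never appears in any round.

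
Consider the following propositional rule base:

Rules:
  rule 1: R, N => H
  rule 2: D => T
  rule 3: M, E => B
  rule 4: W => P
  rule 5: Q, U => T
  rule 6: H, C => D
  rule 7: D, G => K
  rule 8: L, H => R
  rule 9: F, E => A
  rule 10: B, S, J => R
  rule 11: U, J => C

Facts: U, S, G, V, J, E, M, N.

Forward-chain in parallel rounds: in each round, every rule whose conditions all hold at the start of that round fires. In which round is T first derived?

5

Round 1: rule 3 [M, E => B]; rule 11 [U, J => C]. Adds B, C.
Round 2: rule 10 [B, S, J => R]. Adds R.
Round 3: rule 1 [R, N => H]. Adds H.
Round 4: rule 6 [H, C => D]. Adds D.
Round 5: rule 2 [D => T]; rule 7 [D, G => K]. Adds T, K.
T first appears in round 5.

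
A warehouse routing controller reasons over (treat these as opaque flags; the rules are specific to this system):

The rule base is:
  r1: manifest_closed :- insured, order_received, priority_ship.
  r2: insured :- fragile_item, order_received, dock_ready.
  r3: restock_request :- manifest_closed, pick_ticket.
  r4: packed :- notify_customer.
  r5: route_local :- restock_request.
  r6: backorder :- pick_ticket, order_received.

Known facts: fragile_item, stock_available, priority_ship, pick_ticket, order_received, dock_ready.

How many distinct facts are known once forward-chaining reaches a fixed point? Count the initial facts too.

Round 1: r2 [insured :- fragile_item, order_received, dock_ready.]; r6 [backorder :- pick_ticket, order_received.]. New: insured, backorder.
Round 2: r1 [manifest_closed :- insured, order_received, priority_ship.]. New: manifest_closed.
Round 3: r3 [restock_request :- manifest_closed, pick_ticket.]. New: restock_request.
Round 4: r5 [route_local :- restock_request.]. New: route_local.
Closure: {backorder, dock_ready, fragile_item, insured, manifest_closed, order_received, pick_ticket, priority_ship, restock_request, route_local, stock_available} — 11 facts.

11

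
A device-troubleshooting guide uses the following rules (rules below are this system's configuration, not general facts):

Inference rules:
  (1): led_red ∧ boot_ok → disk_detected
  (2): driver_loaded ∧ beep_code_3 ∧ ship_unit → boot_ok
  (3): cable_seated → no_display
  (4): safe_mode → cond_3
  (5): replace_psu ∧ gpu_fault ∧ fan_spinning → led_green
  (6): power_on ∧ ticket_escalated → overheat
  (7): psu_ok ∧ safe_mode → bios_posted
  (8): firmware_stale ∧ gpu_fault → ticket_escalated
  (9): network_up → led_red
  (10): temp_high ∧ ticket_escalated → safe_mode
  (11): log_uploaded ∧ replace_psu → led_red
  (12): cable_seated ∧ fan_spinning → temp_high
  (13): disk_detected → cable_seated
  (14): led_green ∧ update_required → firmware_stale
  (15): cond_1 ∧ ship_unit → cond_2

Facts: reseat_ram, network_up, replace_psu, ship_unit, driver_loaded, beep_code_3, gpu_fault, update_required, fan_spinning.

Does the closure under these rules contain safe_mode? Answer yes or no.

yes

Round 1: (2) [driver_loaded ∧ beep_code_3 ∧ ship_unit → boot_ok]; (5) [replace_psu ∧ gpu_fault ∧ fan_spinning → led_green]; (9) [network_up → led_red]. New: boot_ok, led_green, led_red.
Round 2: (1) [led_red ∧ boot_ok → disk_detected]; (14) [led_green ∧ update_required → firmware_stale]. New: disk_detected, firmware_stale.
Round 3: (8) [firmware_stale ∧ gpu_fault → ticket_escalated]; (13) [disk_detected → cable_seated]. New: ticket_escalated, cable_seated.
Round 4: (3) [cable_seated → no_display]; (12) [cable_seated ∧ fan_spinning → temp_high]. New: no_display, temp_high.
Round 5: (10) [temp_high ∧ ticket_escalated → safe_mode]. New: safe_mode.
Round 6: (4) [safe_mode → cond_3]. New: cond_3.
safe_mode appears in round 5, so it is derivable.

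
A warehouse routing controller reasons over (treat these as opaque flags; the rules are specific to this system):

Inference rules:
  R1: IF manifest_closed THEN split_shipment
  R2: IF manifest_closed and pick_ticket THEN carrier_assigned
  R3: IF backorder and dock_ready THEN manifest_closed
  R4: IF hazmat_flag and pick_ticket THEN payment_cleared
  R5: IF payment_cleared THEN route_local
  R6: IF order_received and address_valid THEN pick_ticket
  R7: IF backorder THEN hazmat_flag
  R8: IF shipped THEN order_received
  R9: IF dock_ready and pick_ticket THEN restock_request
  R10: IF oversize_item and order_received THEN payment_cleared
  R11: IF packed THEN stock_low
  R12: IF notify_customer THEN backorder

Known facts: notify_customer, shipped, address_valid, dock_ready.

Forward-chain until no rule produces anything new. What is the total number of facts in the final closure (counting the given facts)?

Round 1: R8 [IF shipped THEN order_received]; R12 [IF notify_customer THEN backorder]. New: order_received, backorder.
Round 2: R3 [IF backorder and dock_ready THEN manifest_closed]; R6 [IF order_received and address_valid THEN pick_ticket]; R7 [IF backorder THEN hazmat_flag]. New: manifest_closed, pick_ticket, hazmat_flag.
Round 3: R1 [IF manifest_closed THEN split_shipment]; R2 [IF manifest_closed and pick_ticket THEN carrier_assigned]; R4 [IF hazmat_flag and pick_ticket THEN payment_cleared]; R9 [IF dock_ready and pick_ticket THEN restock_request]. New: split_shipment, carrier_assigned, payment_cleared, restock_request.
Round 4: R5 [IF payment_cleared THEN route_local]. New: route_local.
Closure: {address_valid, backorder, carrier_assigned, dock_ready, hazmat_flag, manifest_closed, notify_customer, order_received, payment_cleared, pick_ticket, restock_request, route_local, shipped, split_shipment} — 14 facts.

14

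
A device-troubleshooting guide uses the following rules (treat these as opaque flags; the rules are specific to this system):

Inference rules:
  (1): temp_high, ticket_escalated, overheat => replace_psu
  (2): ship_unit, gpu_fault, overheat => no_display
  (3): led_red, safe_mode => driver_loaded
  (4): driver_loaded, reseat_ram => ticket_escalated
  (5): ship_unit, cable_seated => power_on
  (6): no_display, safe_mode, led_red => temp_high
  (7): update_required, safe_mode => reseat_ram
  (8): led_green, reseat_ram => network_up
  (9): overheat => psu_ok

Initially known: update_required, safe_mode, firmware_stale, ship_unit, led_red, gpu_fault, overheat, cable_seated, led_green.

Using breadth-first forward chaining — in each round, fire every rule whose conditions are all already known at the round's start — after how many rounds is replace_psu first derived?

Round 1 — (2), (3), (5), (7), (9), derive no_display, driver_loaded, power_on, reseat_ram, psu_ok.
Round 2 — (4), (6), (8), derive ticket_escalated, temp_high, network_up.
Round 3 — (1), derive replace_psu.
replace_psu first appears in round 3.

3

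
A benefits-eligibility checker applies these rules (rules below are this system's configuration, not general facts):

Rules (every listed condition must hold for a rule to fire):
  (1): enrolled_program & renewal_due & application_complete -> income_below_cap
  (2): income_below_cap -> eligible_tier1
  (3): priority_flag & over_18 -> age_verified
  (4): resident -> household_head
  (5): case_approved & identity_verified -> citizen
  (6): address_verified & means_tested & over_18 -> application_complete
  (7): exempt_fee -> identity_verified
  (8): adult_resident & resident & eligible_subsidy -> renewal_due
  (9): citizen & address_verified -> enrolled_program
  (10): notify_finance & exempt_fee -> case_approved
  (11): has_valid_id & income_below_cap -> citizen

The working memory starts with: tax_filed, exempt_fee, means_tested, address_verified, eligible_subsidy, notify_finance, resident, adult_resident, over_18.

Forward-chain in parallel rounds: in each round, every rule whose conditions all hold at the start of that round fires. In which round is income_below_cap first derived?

4

[1] (4) [resident -> household_head]; (6) [address_verified & means_tested & over_18 -> application_complete]; (7) [exempt_fee -> identity_verified]; (8) [adult_resident & resident & eligible_subsidy -> renewal_due]; (10) [notify_finance & exempt_fee -> case_approved]. ⇒ new: household_head, application_complete, identity_verified, renewal_due, case_approved.
[2] (5) [case_approved & identity_verified -> citizen]. ⇒ new: citizen.
[3] (9) [citizen & address_verified -> enrolled_program]. ⇒ new: enrolled_program.
[4] (1) [enrolled_program & renewal_due & application_complete -> income_below_cap]. ⇒ new: income_below_cap.
income_below_cap first appears in round 4.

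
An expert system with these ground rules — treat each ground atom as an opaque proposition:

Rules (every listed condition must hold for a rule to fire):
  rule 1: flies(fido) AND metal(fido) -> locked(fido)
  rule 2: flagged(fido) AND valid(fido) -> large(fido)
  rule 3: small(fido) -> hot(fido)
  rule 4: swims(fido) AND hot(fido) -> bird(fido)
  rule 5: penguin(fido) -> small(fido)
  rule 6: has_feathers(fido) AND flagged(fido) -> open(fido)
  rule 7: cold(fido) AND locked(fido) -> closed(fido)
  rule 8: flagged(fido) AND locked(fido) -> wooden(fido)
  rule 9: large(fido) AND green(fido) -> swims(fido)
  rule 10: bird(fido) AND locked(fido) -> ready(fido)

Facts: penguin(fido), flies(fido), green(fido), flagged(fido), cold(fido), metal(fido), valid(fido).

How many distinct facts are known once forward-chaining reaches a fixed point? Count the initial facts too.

Round 1 fires rule 1, rule 2, rule 5, giving locked(fido), large(fido), small(fido).
Round 2 fires rule 3, rule 7, rule 8, rule 9, giving hot(fido), closed(fido), wooden(fido), swims(fido).
Round 3 fires rule 4, giving bird(fido).
Round 4 fires rule 10, giving ready(fido).
Closure: {bird(fido), closed(fido), cold(fido), flagged(fido), flies(fido), green(fido), hot(fido), large(fido), locked(fido), metal(fido), penguin(fido), ready(fido), small(fido), swims(fido), valid(fido), wooden(fido)} — 16 facts.

16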